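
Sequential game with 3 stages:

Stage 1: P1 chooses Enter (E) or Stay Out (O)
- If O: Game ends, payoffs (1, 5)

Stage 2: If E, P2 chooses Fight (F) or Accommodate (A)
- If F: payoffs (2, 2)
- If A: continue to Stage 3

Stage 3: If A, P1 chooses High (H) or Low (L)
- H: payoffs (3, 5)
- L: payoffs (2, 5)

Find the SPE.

SPE: (E, A, H); Outcome (3, 5)

Work:
Stage 3: P1 chooses H (3 vs 2)
Stage 2: P2: F->2, A->5 (anticipating H). Choose A
Stage 1: P1: O->1, E->3 (anticipating A, H). Choose E
SPE path: E -> A -> H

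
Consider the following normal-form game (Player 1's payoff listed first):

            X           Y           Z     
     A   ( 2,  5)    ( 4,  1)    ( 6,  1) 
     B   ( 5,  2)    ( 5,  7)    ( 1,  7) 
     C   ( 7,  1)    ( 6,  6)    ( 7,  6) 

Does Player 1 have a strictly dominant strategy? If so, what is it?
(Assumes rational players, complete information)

Yes, Player 1's strictly dominant strategy is C

Work:
A strategy strictly dominates another if it gives a strictly higher payoff against every opponent action. Compare each pair of P1's strategies column-by-column:
  A vs B: [2 vs 5, 4 vs 5, 6 vs 1] → A does not strictly dominate B (column X: 2 ≤ 5)
  A vs C: [2 vs 7, 4 vs 6, 6 vs 7] → A does not strictly dominate C (column X: 2 ≤ 7)
  B vs A: [5 vs 2, 5 vs 4, 1 vs 6] → B does not strictly dominate A (column Z: 1 ≤ 6)
  B vs C: [5 vs 7, 5 vs 6, 1 vs 7] → B does not strictly dominate C (column X: 5 ≤ 7)
  C vs A: [7 vs 2, 6 vs 4, 7 vs 6] → C strictly dominates A
  C vs B: [7 vs 5, 6 vs 5, 7 vs 1] → C strictly dominates B
C strictly dominates every other strategy → strictly dominant.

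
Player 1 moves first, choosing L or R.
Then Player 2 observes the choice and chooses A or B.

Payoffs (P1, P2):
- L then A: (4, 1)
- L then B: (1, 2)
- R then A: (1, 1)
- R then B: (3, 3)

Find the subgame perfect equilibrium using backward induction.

P1 plays R, P2 plays B after L and B after R; Payoff (3, 3)

Work:
Backward induction:
After L: P2 chooses B → P1 gets 1
After R: P2 chooses B → P1 gets 3
P1 chooses R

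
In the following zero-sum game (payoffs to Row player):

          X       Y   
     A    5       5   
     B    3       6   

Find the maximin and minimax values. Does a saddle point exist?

Maximin = 5, Minimax = 5, Saddle: True

Work:
Row minimums: [5, 3] → maximin = 5
Column maximums: [5, 6] → minimax = 5
Saddle point exists! Game value = 5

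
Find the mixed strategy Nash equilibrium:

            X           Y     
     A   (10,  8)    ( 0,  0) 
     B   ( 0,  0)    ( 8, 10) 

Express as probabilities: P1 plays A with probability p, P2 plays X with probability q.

p = 0.5556, q = 0.4444

Work:
Find probabilities that make opponent indifferent:
P2 chooses q to make P1 indifferent between A and B
P1 chooses p to make P2 indifferent between X and Y
Mixed NE: P1 plays (A: 0.5556, B: 0.4444), P2 plays (X: 0.4444, Y: 0.5556)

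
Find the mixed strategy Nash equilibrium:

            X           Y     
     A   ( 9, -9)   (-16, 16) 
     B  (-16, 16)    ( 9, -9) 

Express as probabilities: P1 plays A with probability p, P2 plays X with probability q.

p = 0.5, q = 0.5

Work:
Find probabilities that make opponent indifferent:
P2 chooses q to make P1 indifferent between A and B
P1 chooses p to make P2 indifferent between X and Y
Mixed NE: P1 plays (A: 0.5, B: 0.5), P2 plays (X: 0.5, Y: 0.5)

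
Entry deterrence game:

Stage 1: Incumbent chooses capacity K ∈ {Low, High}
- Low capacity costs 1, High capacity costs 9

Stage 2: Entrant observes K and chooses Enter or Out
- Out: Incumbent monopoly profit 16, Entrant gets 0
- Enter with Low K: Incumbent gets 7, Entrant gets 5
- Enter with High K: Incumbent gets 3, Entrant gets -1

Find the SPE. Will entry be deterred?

SPE: (High, Enter|Low, Out|High); Entry deterred. Incumbent net profit = 7

Work:
After Low K: Entrant enters (5 > 0)
After High K: Entrant stays out (-1 < 0)
Incumbent: Low → 7−1=6, High → 16−9=7
Incumbent chooses High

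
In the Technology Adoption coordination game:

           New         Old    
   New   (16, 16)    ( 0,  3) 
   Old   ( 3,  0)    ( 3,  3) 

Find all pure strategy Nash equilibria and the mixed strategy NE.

Pure NE: (New, New) and (Old, Old); Mixed NE: p = 0.1875, q = 0.1875

Work:
Check pure NE:
(New, New): (16, 16) - no unilateral deviation beneficial
(Old, Old): (3, 3) - no unilateral deviation beneficial
Mixed NE: P1 plays New with p = 0.1875, P2 plays New with q = 0.1875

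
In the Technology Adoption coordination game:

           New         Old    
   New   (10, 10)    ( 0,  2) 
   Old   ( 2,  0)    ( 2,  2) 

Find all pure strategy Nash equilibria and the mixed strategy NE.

Pure NE: (New, New) and (Old, Old); Mixed NE: p = 0.2, q = 0.2

Work:
Check pure NE:
(New, New): (10, 10) - no unilateral deviation beneficial
(Old, Old): (2, 2) - no unilateral deviation beneficial
Mixed NE: P1 plays New with p = 0.2, P2 plays New with q = 0.2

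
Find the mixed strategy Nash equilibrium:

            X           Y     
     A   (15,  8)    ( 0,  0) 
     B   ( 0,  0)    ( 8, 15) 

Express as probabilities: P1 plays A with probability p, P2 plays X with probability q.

p = 0.6522, q = 0.3478

Work:
Find probabilities that make opponent indifferent:
P2 chooses q to make P1 indifferent between A and B
P1 chooses p to make P2 indifferent between X and Y
Mixed NE: P1 plays (A: 0.6522, B: 0.3478), P2 plays (X: 0.3478, Y: 0.6522)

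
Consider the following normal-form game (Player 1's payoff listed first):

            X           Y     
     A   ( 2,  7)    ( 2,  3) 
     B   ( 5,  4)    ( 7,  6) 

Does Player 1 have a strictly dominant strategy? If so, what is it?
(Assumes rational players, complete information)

Yes, Player 1's strictly dominant strategy is B

Work:
A strategy strictly dominates another if it gives a strictly higher payoff against every opponent action. Compare each pair of P1's strategies column-by-column:
  A vs B: [2 vs 5, 2 vs 7] → A does not strictly dominate B (column X: 2 ≤ 5)
  B vs A: [5 vs 2, 7 vs 2] → B strictly dominates A
B strictly dominates every other strategy → strictly dominant.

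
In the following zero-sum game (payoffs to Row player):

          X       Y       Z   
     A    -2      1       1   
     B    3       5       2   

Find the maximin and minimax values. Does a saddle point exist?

Maximin = 2, Minimax = 2, Saddle: True

Work:
Row minimums: [-2, 2] → maximin = 2
Column maximums: [3, 5, 2] → minimax = 2
Saddle point exists! Game value = 2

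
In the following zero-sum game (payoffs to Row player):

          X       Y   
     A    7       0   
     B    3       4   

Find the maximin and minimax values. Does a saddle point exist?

Maximin = 3, Minimax = 4, Saddle: False

Work:
Row minimums: [0, 3] → maximin = 3
Column maximums: [7, 4] → minimax = 4
No saddle point (maximin ≠ minimax). Mixed strategy needed.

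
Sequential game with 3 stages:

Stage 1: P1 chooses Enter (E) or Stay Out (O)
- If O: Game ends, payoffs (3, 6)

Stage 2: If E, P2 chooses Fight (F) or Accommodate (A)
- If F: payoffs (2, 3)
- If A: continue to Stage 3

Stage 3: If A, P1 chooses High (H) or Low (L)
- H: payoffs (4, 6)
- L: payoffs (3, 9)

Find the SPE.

SPE: (E, A, H); Outcome (4, 6)

Work:
Stage 3: P1 chooses H (4 vs 3)
Stage 2: P2: F->3, A->6 (anticipating H). Choose A
Stage 1: P1: O->3, E->4 (anticipating A, H). Choose E
SPE path: E -> A -> H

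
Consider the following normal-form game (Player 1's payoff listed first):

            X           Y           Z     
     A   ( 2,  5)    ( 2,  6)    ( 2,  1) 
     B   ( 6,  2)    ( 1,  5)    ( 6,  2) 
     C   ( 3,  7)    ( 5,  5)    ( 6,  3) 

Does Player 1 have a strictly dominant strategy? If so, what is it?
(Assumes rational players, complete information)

No strictly dominant strategy exists for Player 1

Work:
A strategy strictly dominates another if it gives a strictly higher payoff against every opponent action. Compare each pair of P1's strategies column-by-column:
  A vs B: [2 vs 6, 2 vs 1, 2 vs 6] → A does not strictly dominate B (column X: 2 ≤ 6)
  A vs C: [2 vs 3, 2 vs 5, 2 vs 6] → A does not strictly dominate C (column X: 2 ≤ 3)
  B vs A: [6 vs 2, 1 vs 2, 6 vs 2] → B does not strictly dominate A (column Y: 1 ≤ 2)
  B vs C: [6 vs 3, 1 vs 5, 6 vs 6] → B does not strictly dominate C (column Y: 1 ≤ 5)
  C vs A: [3 vs 2, 5 vs 2, 6 vs 2] → C strictly dominates A
  C vs B: [3 vs 6, 5 vs 1, 6 vs 6] → C does not strictly dominate B (column X: 3 ≤ 6)
No single strategy strictly dominates all others → no strictly dominant strategy.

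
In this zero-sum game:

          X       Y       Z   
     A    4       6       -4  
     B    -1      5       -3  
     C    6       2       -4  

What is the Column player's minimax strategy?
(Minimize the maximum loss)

Column should play Z, value = -3

Work:
Column player minimizes Row's maximum payoff:
Column X: max payoff to Row = 6
Column Y: max payoff to Row = 6
Column Z: max payoff to Row = -3
Minimum is -3, achieved by column Z.
Minimax strategy: Z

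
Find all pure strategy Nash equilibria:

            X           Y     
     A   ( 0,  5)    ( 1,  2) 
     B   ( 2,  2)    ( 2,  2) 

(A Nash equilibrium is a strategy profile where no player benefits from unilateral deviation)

Nash equilibrium: (B, X), (B, Y)

Work:
Best responses:
  P1 vs X: payoffs [0, 2] → best response B (payoff 2)
  P1 vs Y: payoffs [1, 2] → best response B (payoff 2)
  P2 vs A: payoffs [5, 2] → best response X (payoff 5)
  P2 vs B: payoffs [2, 2] → best response X/Y (payoff 2)
Mutual best responses: (B,X), (B,Y) → Nash equilibria.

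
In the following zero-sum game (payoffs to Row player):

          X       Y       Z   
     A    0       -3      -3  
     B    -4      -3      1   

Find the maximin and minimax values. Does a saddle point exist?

Maximin = -3, Minimax = -3, Saddle: True

Work:
Row minimums: [-3, -4] → maximin = -3
Column maximums: [0, -3, 1] → minimax = -3
Saddle point exists! Game value = -3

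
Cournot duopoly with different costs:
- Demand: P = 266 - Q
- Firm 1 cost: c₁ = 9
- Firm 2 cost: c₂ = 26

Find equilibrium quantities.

q₁* = 91.33, q₂* = 74.33

Work:
Reaction: q₁ = (266 - 9 - q₂)/2
Reaction: q₂ = (266 - 26 - q₁)/2
Solve simultaneously:
q₁* = (266 - 2×9 + 26)/3 = 91.33
q₂* = (266 - 2×26 + 9)/3 = 74.33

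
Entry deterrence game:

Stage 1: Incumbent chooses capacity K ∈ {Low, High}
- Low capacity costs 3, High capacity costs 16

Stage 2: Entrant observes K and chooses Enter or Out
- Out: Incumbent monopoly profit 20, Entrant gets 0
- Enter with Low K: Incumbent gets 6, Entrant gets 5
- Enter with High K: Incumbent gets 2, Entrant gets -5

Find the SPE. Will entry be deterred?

SPE: (High, Enter|Low, Out|High); Entry deterred. Incumbent net profit = 4

Work:
After Low K: Entrant enters (5 > 0)
After High K: Entrant stays out (-5 < 0)
Incumbent: Low → 6−3=3, High → 20−16=4
Incumbent chooses High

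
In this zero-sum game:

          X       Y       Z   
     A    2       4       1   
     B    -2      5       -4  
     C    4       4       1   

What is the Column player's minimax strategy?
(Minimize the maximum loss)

Column should play Z, value = 1

Work:
Column player minimizes Row's maximum payoff:
Column X: max payoff to Row = 4
Column Y: max payoff to Row = 5
Column Z: max payoff to Row = 1
Minimum is 1, achieved by column Z.
Minimax strategy: Z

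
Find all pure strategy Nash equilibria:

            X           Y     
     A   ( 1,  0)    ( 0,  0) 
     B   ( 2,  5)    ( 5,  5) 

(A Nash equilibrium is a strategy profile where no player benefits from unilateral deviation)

Nash equilibrium: (B, X), (B, Y)

Work:
Best responses:
  P1 vs X: payoffs [1, 2] → best response B (payoff 2)
  P1 vs Y: payoffs [0, 5] → best response B (payoff 5)
  P2 vs A: payoffs [0, 0] → best response X/Y (payoff 0)
  P2 vs B: payoffs [5, 5] → best response X/Y (payoff 5)
Mutual best responses: (B,X), (B,Y) → Nash equilibria.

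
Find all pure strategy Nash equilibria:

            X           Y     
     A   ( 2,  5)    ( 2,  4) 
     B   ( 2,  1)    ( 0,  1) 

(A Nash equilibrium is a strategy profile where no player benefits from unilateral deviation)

Nash equilibrium: (A, X), (B, X)

Work:
Best responses:
  P1 vs X: payoffs [2, 2] → best response A/B (payoff 2)
  P1 vs Y: payoffs [2, 0] → best response A (payoff 2)
  P2 vs A: payoffs [5, 4] → best response X (payoff 5)
  P2 vs B: payoffs [1, 1] → best response X/Y (payoff 1)
Mutual best responses: (A,X), (B,X) → Nash equilibria.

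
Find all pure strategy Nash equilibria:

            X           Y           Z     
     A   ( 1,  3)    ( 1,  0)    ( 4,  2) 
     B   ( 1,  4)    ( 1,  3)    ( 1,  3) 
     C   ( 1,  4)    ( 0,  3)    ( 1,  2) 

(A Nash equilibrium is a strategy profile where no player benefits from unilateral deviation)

Nash equilibrium: (A, X), (B, X), (C, X)

Work:
Best responses:
  P1 vs X: payoffs [1, 1, 1] → best response A/B/C (payoff 1)
  P1 vs Y: payoffs [1, 1, 0] → best response A/B (payoff 1)
  P1 vs Z: payoffs [4, 1, 1] → best response A (payoff 4)
  P2 vs A: payoffs [3, 0, 2] → best response X (payoff 3)
  P2 vs B: payoffs [4, 3, 3] → best response X (payoff 4)
  P2 vs C: payoffs [4, 3, 2] → best response X (payoff 4)
Mutual best responses: (A,X), (B,X), (C,X) → Nash equilibria.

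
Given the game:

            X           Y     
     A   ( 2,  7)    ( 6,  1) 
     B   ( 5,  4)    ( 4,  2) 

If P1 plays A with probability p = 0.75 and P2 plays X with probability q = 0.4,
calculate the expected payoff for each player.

E[P1] = 4.4, E[P2] = 3.25

Work:
E[P1] = p·q·π₁(A,X) + p·(1-q)·π₁(A,Y) + (1-p)·q·π₁(B,X) + (1-p)·(1-q)·π₁(B,Y)
= 0.75·0.4·2 + 0.75·0.6·6 + 0.25·0.4·5 + 0.25·0.6·4
= 4.4

E[P2] = 3.25 (similar calculation)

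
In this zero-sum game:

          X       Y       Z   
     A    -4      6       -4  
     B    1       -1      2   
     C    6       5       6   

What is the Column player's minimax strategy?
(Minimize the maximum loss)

Column should play X or Y or Z (all achieve the minimum), value = 6

Work:
Column player minimizes Row's maximum payoff:
Column X: max payoff to Row = 6
Column Y: max payoff to Row = 6
Column Z: max payoff to Row = 6
Minimum is 6, achieved by columns X, Y, Z (tied).
Each of X or Y or Z is a minimax strategy.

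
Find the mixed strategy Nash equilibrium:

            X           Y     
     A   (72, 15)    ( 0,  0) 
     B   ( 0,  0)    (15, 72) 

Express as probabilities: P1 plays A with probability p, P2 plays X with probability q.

p = 0.8276, q = 0.1724

Work:
Find probabilities that make opponent indifferent:
P2 chooses q to make P1 indifferent between A and B
P1 chooses p to make P2 indifferent between X and Y
Mixed NE: P1 plays (A: 0.8276, B: 0.1724), P2 plays (X: 0.1724, Y: 0.8276)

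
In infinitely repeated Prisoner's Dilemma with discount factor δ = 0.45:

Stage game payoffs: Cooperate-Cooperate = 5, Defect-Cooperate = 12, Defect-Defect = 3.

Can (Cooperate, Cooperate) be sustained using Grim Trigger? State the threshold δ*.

δ* = 0.7778; since δ = 0.45 < 0.7778, cooperation cannot be sustained

Work:
For Grim Trigger:
Cooperate forever: 5/(1-δ)
Defect then punished: 12 + 3·δ/(1-δ)
Need: 5/(1-δ) ≥ 12 + 3·δ/(1-δ)
Solving: δ ≥ (T-R)/(T-P) = (12-5)/(12-3) = 0.7778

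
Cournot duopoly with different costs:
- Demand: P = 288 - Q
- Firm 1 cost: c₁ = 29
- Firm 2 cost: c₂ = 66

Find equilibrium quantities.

q₁* = 98.67, q₂* = 61.67

Work:
Reaction: q₁ = (288 - 29 - q₂)/2
Reaction: q₂ = (288 - 66 - q₁)/2
Solve simultaneously:
q₁* = (288 - 2×29 + 66)/3 = 98.67
q₂* = (288 - 2×66 + 29)/3 = 61.67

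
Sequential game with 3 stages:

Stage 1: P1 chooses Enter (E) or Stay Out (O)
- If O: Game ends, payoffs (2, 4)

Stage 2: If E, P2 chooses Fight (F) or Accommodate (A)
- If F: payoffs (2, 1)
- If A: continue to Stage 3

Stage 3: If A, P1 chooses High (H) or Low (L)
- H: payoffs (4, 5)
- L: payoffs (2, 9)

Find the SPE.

SPE: (E, A, H); Outcome (4, 5)

Work:
Stage 3: P1 chooses H (4 vs 2)
Stage 2: P2: F->1, A->5 (anticipating H). Choose A
Stage 1: P1: O->2, E->4 (anticipating A, H). Choose E
SPE path: E -> A -> H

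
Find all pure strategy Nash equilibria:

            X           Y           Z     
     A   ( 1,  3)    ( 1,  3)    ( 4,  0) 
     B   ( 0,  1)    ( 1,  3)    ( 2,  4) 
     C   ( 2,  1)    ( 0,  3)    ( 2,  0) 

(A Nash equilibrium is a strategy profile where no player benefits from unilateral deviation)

Nash equilibrium: (A, Y)

Work:
Best responses:
  P1 vs X: payoffs [1, 0, 2] → best response C (payoff 2)
  P1 vs Y: payoffs [1, 1, 0] → best response A/B (payoff 1)
  P1 vs Z: payoffs [4, 2, 2] → best response A (payoff 4)
  P2 vs A: payoffs [3, 3, 0] → best response X/Y (payoff 3)
  P2 vs B: payoffs [1, 3, 4] → best response Z (payoff 4)
  P2 vs C: payoffs [1, 3, 0] → best response Y (payoff 3)
Mutual best responses: (A,Y) → Nash equilibria.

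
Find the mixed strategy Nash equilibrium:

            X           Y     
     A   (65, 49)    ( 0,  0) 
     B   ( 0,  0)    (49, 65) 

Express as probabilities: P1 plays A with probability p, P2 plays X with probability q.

p = 0.5702, q = 0.4298

Work:
Find probabilities that make opponent indifferent:
P2 chooses q to make P1 indifferent between A and B
P1 chooses p to make P2 indifferent between X and Y
Mixed NE: P1 plays (A: 0.5702, B: 0.4298), P2 plays (X: 0.4298, Y: 0.5702)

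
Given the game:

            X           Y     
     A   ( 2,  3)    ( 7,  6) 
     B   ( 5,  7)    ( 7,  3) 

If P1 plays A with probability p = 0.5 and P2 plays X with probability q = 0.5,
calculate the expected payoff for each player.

E[P1] = 5.25, E[P2] = 4.75

Work:
E[P1] = p·q·π₁(A,X) + p·(1-q)·π₁(A,Y) + (1-p)·q·π₁(B,X) + (1-p)·(1-q)·π₁(B,Y)
= 0.5·0.5·2 + 0.5·0.5·7 + 0.5·0.5·5 + 0.5·0.5·7
= 5.25

E[P2] = 4.75 (similar calculation)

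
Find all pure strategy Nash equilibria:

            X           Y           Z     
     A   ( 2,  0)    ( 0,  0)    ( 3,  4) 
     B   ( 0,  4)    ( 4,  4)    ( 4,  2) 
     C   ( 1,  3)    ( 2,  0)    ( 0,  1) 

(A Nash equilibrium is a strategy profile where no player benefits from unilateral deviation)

Nash equilibrium: (B, Y)

Work:
Best responses:
  P1 vs X: payoffs [2, 0, 1] → best response A (payoff 2)
  P1 vs Y: payoffs [0, 4, 2] → best response B (payoff 4)
  P1 vs Z: payoffs [3, 4, 0] → best response B (payoff 4)
  P2 vs A: payoffs [0, 0, 4] → best response Z (payoff 4)
  P2 vs B: payoffs [4, 4, 2] → best response X/Y (payoff 4)
  P2 vs C: payoffs [3, 0, 1] → best response X (payoff 3)
Mutual best responses: (B,Y) → Nash equilibria.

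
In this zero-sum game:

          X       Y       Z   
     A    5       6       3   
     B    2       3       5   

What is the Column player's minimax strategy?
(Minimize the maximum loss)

Column should play X or Z (all achieve the minimum), value = 5

Work:
Column player minimizes Row's maximum payoff:
Column X: max payoff to Row = 5
Column Y: max payoff to Row = 6
Column Z: max payoff to Row = 5
Minimum is 5, achieved by columns X, Z (tied).
Each of X or Z is a minimax strategy.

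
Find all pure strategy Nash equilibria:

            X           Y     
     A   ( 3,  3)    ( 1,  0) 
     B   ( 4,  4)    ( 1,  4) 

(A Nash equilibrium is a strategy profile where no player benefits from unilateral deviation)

Nash equilibrium: (B, X), (B, Y)

Work:
Best responses:
  P1 vs X: payoffs [3, 4] → best response B (payoff 4)
  P1 vs Y: payoffs [1, 1] → best response A/B (payoff 1)
  P2 vs A: payoffs [3, 0] → best response X (payoff 3)
  P2 vs B: payoffs [4, 4] → best response X/Y (payoff 4)
Mutual best responses: (B,X), (B,Y) → Nash equilibria.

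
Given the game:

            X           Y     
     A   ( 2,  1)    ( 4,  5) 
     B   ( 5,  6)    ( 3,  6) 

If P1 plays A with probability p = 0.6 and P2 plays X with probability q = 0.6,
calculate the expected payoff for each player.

E[P1] = 3.36, E[P2] = 3.96

Work:
E[P1] = p·q·π₁(A,X) + p·(1-q)·π₁(A,Y) + (1-p)·q·π₁(B,X) + (1-p)·(1-q)·π₁(B,Y)
= 0.6·0.6·2 + 0.6·0.4·4 + 0.4·0.6·5 + 0.4·0.4·3
= 3.36

E[P2] = 3.96 (similar calculation)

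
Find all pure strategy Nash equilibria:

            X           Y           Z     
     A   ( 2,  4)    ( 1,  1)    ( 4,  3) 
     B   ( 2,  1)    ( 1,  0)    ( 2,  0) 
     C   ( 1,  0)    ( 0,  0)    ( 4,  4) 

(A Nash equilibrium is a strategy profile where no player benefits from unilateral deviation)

Nash equilibrium: (A, X), (B, X), (C, Z)

Work:
Best responses:
  P1 vs X: payoffs [2, 2, 1] → best response A/B (payoff 2)
  P1 vs Y: payoffs [1, 1, 0] → best response A/B (payoff 1)
  P1 vs Z: payoffs [4, 2, 4] → best response A/C (payoff 4)
  P2 vs A: payoffs [4, 1, 3] → best response X (payoff 4)
  P2 vs B: payoffs [1, 0, 0] → best response X (payoff 1)
  P2 vs C: payoffs [0, 0, 4] → best response Z (payoff 4)
Mutual best responses: (A,X), (B,X), (C,Z) → Nash equilibria.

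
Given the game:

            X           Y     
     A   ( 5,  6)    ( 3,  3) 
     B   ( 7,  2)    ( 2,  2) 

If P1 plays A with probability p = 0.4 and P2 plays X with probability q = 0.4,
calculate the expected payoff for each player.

E[P1] = 3.92, E[P2] = 2.88

Work:
E[P1] = p·q·π₁(A,X) + p·(1-q)·π₁(A,Y) + (1-p)·q·π₁(B,X) + (1-p)·(1-q)·π₁(B,Y)
= 0.4·0.4·5 + 0.4·0.6·3 + 0.6·0.4·7 + 0.6·0.6·2
= 3.92

E[P2] = 2.88 (similar calculation)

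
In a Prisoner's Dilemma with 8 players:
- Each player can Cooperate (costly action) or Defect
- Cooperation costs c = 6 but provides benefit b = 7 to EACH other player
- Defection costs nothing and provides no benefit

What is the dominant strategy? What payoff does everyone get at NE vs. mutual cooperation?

Dominant: Defect; NE payoff = 0; Coop payoff = 43

Work:
Defect dominates (saves cost c = 6, benefit to others is external)
NE: All defect → everyone gets 0
If all cooperate: each receives (7)×7 - 6 = 43
Social dilemma: 43 > 0 but NE gives 0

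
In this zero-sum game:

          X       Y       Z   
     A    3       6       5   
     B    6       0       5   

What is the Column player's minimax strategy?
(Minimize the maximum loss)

Column should play Z, value = 5

Work:
Column player minimizes Row's maximum payoff:
Column X: max payoff to Row = 6
Column Y: max payoff to Row = 6
Column Z: max payoff to Row = 5
Minimum is 5, achieved by column Z.
Minimax strategy: Z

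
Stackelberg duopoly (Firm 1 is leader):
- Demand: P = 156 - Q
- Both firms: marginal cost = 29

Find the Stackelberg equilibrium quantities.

q₁* (leader) = 63.5, q₂* (follower) = 31.75

Work:
Follower's reaction: q₂ = (a - c - q₁)/2
Leader substitutes: π₁ = q₁·(a - q₁ - (a-c-q₁)/2 - c)
FOC: q₁* = (156 - 29)/2 = 63.50
Then: q₂* = (156 - 29 - 63.5)/2 = 31.75
Leader has first-mover advantage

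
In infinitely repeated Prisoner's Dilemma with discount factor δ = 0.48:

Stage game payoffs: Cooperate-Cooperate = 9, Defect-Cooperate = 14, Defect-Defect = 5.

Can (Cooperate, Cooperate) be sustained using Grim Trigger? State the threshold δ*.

δ* = 0.5556; since δ = 0.48 < 0.5556, cooperation cannot be sustained

Work:
For Grim Trigger:
Cooperate forever: 9/(1-δ)
Defect then punished: 14 + 5·δ/(1-δ)
Need: 9/(1-δ) ≥ 14 + 5·δ/(1-δ)
Solving: δ ≥ (T-R)/(T-P) = (14-9)/(14-5) = 0.5556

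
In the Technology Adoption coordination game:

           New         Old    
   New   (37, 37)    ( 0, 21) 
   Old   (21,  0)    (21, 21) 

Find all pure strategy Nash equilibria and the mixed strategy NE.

Pure NE: (New, New) and (Old, Old); Mixed NE: p = 0.5676, q = 0.5676

Work:
Check pure NE:
(New, New): (37, 37) - no unilateral deviation beneficial
(Old, Old): (21, 21) - no unilateral deviation beneficial
Mixed NE: P1 plays New with p = 0.5676, P2 plays New with q = 0.5676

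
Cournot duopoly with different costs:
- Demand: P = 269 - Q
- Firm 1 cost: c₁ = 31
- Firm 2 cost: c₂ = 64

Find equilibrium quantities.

q₁* = 90.33, q₂* = 57.33

Work:
Reaction: q₁ = (269 - 31 - q₂)/2
Reaction: q₂ = (269 - 64 - q₁)/2
Solve simultaneously:
q₁* = (269 - 2×31 + 64)/3 = 90.33
q₂* = (269 - 2×64 + 31)/3 = 57.33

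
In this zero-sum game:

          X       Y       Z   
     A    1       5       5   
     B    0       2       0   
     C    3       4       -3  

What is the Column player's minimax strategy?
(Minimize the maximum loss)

Column should play X, value = 3

Work:
Column player minimizes Row's maximum payoff:
Column X: max payoff to Row = 3
Column Y: max payoff to Row = 5
Column Z: max payoff to Row = 5
Minimum is 3, achieved by column X.
Minimax strategy: X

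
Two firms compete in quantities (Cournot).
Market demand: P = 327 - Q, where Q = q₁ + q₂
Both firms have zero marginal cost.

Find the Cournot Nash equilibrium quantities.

q₁* = q₂* = 109.0; P* = 109.0

Work:
Profit: π_i = P·q_i = (a - q_i - q_j)·q_i
FOC: ∂π_i/∂q_i = a - 2q_i - q_j = 0
Reaction function: q_i = (327 - q_j)/2
Symmetry: q* = 327/3 = 109.0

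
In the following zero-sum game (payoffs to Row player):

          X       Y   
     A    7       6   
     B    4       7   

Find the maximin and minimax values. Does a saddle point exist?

Maximin = 6, Minimax = 7, Saddle: False

Work:
Row minimums: [6, 4] → maximin = 6
Column maximums: [7, 7] → minimax = 7
No saddle point (maximin ≠ minimax). Mixed strategy needed.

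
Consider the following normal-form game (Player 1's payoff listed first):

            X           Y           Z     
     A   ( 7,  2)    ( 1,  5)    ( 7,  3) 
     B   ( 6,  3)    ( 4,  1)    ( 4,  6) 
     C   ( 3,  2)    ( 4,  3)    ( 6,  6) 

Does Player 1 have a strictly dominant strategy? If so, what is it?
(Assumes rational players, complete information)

No strictly dominant strategy exists for Player 1

Work:
A strategy strictly dominates another if it gives a strictly higher payoff against every opponent action. Compare each pair of P1's strategies column-by-column:
  A vs B: [7 vs 6, 1 vs 4, 7 vs 4] → A does not strictly dominate B (column Y: 1 ≤ 4)
  A vs C: [7 vs 3, 1 vs 4, 7 vs 6] → A does not strictly dominate C (column Y: 1 ≤ 4)
  B vs A: [6 vs 7, 4 vs 1, 4 vs 7] → B does not strictly dominate A (column X: 6 ≤ 7)
  B vs C: [6 vs 3, 4 vs 4, 4 vs 6] → B does not strictly dominate C (column Y: 4 ≤ 4)
  C vs A: [3 vs 7, 4 vs 1, 6 vs 7] → C does not strictly dominate A (column X: 3 ≤ 7)
  C vs B: [3 vs 6, 4 vs 4, 6 vs 4] → C does not strictly dominate B (column X: 3 ≤ 6)
No single strategy strictly dominates all others → no strictly dominant strategy.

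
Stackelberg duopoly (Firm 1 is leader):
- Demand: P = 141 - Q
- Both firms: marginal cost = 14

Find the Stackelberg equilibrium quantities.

q₁* (leader) = 63.5, q₂* (follower) = 31.75

Work:
Follower's reaction: q₂ = (a - c - q₁)/2
Leader substitutes: π₁ = q₁·(a - q₁ - (a-c-q₁)/2 - c)
FOC: q₁* = (141 - 14)/2 = 63.50
Then: q₂* = (141 - 14 - 63.5)/2 = 31.75
Leader has first-mover advantage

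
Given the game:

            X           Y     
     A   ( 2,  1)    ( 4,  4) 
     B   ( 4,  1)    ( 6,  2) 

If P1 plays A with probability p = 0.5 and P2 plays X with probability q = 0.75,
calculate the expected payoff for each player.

E[P1] = 3.5, E[P2] = 1.5

Work:
E[P1] = p·q·π₁(A,X) + p·(1-q)·π₁(A,Y) + (1-p)·q·π₁(B,X) + (1-p)·(1-q)·π₁(B,Y)
= 0.5·0.75·2 + 0.5·0.25·4 + 0.5·0.75·4 + 0.5·0.25·6
= 3.5

E[P2] = 1.5 (similar calculation)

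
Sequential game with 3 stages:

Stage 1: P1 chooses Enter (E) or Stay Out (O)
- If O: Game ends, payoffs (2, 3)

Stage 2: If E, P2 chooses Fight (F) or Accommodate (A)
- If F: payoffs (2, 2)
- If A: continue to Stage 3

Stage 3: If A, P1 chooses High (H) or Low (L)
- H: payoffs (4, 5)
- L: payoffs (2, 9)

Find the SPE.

SPE: (E, A, H); Outcome (4, 5)

Work:
Stage 3: P1 chooses H (4 vs 2)
Stage 2: P2: F->2, A->5 (anticipating H). Choose A
Stage 1: P1: O->2, E->4 (anticipating A, H). Choose E
SPE path: E -> A -> H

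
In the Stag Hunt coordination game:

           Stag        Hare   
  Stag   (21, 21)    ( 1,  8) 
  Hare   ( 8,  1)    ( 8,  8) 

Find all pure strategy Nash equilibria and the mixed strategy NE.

Pure NE: (Stag, Stag) and (Hare, Hare); Mixed NE: p = 0.35, q = 0.35

Work:
Check pure NE:
(Stag, Stag): (21, 21) - no unilateral deviation beneficial
(Hare, Hare): (8, 8) - no unilateral deviation beneficial
Mixed NE: P1 plays Stag with p = 0.35, P2 plays Stag with q = 0.35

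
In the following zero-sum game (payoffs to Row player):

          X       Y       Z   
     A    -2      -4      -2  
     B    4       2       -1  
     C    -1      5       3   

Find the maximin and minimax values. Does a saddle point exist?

Maximin = -1, Minimax = 3, Saddle: False

Work:
Row minimums: [-4, -1, -1] → maximin = -1
Column maximums: [4, 5, 3] → minimax = 3
No saddle point (maximin ≠ minimax). Mixed strategy needed.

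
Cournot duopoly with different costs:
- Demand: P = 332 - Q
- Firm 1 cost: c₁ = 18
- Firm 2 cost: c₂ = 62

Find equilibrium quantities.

q₁* = 119.33, q₂* = 75.33

Work:
Reaction: q₁ = (332 - 18 - q₂)/2
Reaction: q₂ = (332 - 62 - q₁)/2
Solve simultaneously:
q₁* = (332 - 2×18 + 62)/3 = 119.33
q₂* = (332 - 2×62 + 18)/3 = 75.33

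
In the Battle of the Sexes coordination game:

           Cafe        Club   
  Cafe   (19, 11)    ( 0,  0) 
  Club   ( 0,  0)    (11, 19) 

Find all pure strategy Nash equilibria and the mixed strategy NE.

Pure NE: (Cafe, Cafe) and (Club, Club); Mixed NE: p = 0.6333, q = 0.3667

Work:
Check pure NE:
(Cafe, Cafe): (19, 11) - no unilateral deviation beneficial
(Club, Club): (11, 19) - no unilateral deviation beneficial
Mixed NE: P1 plays Cafe with p = 0.6333, P2 plays Cafe with q = 0.3667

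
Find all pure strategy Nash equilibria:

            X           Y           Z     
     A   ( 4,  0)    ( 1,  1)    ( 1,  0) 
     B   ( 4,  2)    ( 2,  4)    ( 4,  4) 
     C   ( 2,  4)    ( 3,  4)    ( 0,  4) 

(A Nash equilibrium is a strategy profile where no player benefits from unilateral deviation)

Nash equilibrium: (B, Z), (C, Y)

Work:
Best responses:
  P1 vs X: payoffs [4, 4, 2] → best response A/B (payoff 4)
  P1 vs Y: payoffs [1, 2, 3] → best response C (payoff 3)
  P1 vs Z: payoffs [1, 4, 0] → best response B (payoff 4)
  P2 vs A: payoffs [0, 1, 0] → best response Y (payoff 1)
  P2 vs B: payoffs [2, 4, 4] → best response Y/Z (payoff 4)
  P2 vs C: payoffs [4, 4, 4] → best response X/Y/Z (payoff 4)
Mutual best responses: (B,Z), (C,Y) → Nash equilibria.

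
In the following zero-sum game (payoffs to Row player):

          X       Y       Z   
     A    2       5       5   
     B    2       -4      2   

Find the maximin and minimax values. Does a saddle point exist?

Maximin = 2, Minimax = 2, Saddle: True

Work:
Row minimums: [2, -4] → maximin = 2
Column maximums: [2, 5, 5] → minimax = 2
Saddle point exists! Game value = 2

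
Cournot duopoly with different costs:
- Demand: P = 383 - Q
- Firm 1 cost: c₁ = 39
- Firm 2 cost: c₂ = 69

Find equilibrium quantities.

q₁* = 124.67, q₂* = 94.67

Work:
Reaction: q₁ = (383 - 39 - q₂)/2
Reaction: q₂ = (383 - 69 - q₁)/2
Solve simultaneously:
q₁* = (383 - 2×39 + 69)/3 = 124.67
q₂* = (383 - 2×69 + 39)/3 = 94.67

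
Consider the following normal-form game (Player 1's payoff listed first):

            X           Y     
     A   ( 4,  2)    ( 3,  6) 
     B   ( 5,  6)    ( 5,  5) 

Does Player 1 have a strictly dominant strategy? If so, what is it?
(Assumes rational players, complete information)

Yes, Player 1's strictly dominant strategy is B

Work:
A strategy strictly dominates another if it gives a strictly higher payoff against every opponent action. Compare each pair of P1's strategies column-by-column:
  A vs B: [4 vs 5, 3 vs 5] → A does not strictly dominate B (column X: 4 ≤ 5)
  B vs A: [5 vs 4, 5 vs 3] → B strictly dominates A
B strictly dominates every other strategy → strictly dominant.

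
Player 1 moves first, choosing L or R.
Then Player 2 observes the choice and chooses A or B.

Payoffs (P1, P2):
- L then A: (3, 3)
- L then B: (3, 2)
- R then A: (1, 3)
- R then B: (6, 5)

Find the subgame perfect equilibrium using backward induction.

P1 plays R, P2 plays A after L and B after R; Payoff (6, 5)

Work:
Backward induction:
After L: P2 chooses A → P1 gets 3
After R: P2 chooses B → P1 gets 6
P1 chooses R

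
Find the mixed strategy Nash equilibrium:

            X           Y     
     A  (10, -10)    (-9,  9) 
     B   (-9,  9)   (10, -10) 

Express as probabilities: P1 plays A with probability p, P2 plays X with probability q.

p = 0.5, q = 0.5

Work:
Find probabilities that make opponent indifferent:
P2 chooses q to make P1 indifferent between A and B
P1 chooses p to make P2 indifferent between X and Y
Mixed NE: P1 plays (A: 0.5, B: 0.5), P2 plays (X: 0.5, Y: 0.5)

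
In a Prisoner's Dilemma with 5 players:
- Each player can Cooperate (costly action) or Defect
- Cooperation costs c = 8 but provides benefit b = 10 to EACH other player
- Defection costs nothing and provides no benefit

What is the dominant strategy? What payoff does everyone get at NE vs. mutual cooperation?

Dominant: Defect; NE payoff = 0; Coop payoff = 32

Work:
Defect dominates (saves cost c = 8, benefit to others is external)
NE: All defect → everyone gets 0
If all cooperate: each receives (4)×10 - 8 = 32
Social dilemma: 32 > 0 but NE gives 0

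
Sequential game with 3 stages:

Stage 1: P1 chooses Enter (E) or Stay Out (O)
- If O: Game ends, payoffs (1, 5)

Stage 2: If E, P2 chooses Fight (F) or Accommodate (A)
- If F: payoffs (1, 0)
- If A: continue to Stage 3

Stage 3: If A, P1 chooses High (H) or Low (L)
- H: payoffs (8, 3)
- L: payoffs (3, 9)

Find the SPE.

SPE: (E, A, H); Outcome (8, 3)

Work:
Stage 3: P1 chooses H (8 vs 3)
Stage 2: P2: F->0, A->3 (anticipating H). Choose A
Stage 1: P1: O->1, E->8 (anticipating A, H). Choose E
SPE path: E -> A -> H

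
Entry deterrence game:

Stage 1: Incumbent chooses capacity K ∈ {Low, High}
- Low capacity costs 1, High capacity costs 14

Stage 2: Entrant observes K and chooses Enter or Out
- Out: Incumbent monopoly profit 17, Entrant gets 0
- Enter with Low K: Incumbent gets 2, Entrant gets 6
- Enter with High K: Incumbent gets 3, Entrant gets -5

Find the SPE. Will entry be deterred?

SPE: (High, Enter|Low, Out|High); Entry deterred. Incumbent net profit = 3

Work:
After Low K: Entrant enters (6 > 0)
After High K: Entrant stays out (-5 < 0)
Incumbent: Low → 2−1=1, High → 17−14=3
Incumbent chooses High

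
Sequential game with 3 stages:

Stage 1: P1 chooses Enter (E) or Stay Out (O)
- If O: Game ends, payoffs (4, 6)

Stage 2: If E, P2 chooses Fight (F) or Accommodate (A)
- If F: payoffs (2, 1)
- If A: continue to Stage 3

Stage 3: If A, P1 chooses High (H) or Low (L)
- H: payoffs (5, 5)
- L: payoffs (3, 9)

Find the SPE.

SPE: (E, A, H); Outcome (5, 5)

Work:
Stage 3: P1 chooses H (5 vs 3)
Stage 2: P2: F->1, A->5 (anticipating H). Choose A
Stage 1: P1: O->4, E->5 (anticipating A, H). Choose E
SPE path: E -> A -> H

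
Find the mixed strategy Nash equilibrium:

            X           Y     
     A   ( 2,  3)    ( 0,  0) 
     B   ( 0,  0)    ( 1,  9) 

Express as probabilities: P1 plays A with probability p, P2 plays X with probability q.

p = 0.75, q = 0.3333

Work:
Find probabilities that make opponent indifferent:
P2 chooses q to make P1 indifferent between A and B
P1 chooses p to make P2 indifferent between X and Y
Mixed NE: P1 plays (A: 0.75, B: 0.25), P2 plays (X: 0.3333, Y: 0.6667)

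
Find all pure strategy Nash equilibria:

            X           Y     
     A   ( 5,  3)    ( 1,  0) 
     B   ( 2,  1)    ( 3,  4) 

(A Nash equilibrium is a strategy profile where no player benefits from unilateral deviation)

Nash equilibrium: (A, X), (B, Y)

Work:
Best responses:
  P1 vs X: payoffs [5, 2] → best response A (payoff 5)
  P1 vs Y: payoffs [1, 3] → best response B (payoff 3)
  P2 vs A: payoffs [3, 0] → best response X (payoff 3)
  P2 vs B: payoffs [1, 4] → best response Y (payoff 4)
Mutual best responses: (A,X), (B,Y) → Nash equilibria.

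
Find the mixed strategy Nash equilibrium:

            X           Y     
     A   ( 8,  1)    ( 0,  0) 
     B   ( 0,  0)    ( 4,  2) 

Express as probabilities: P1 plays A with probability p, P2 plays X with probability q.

p = 0.6667, q = 0.3333

Work:
Find probabilities that make opponent indifferent:
P2 chooses q to make P1 indifferent between A and B
P1 chooses p to make P2 indifferent between X and Y
Mixed NE: P1 plays (A: 0.6667, B: 0.3333), P2 plays (X: 0.3333, Y: 0.6667)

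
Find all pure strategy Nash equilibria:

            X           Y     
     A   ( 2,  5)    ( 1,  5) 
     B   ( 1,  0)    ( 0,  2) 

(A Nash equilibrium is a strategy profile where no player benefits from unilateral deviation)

Nash equilibrium: (A, X), (A, Y)

Work:
Best responses:
  P1 vs X: payoffs [2, 1] → best response A (payoff 2)
  P1 vs Y: payoffs [1, 0] → best response A (payoff 1)
  P2 vs A: payoffs [5, 5] → best response X/Y (payoff 5)
  P2 vs B: payoffs [0, 2] → best response Y (payoff 2)
Mutual best responses: (A,X), (A,Y) → Nash equilibria.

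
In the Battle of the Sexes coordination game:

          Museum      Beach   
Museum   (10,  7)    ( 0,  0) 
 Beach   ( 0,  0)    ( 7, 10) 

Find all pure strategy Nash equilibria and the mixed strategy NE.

Pure NE: (Museum, Museum) and (Beach, Beach); Mixed NE: p = 0.5882, q = 0.4118

Work:
Check pure NE:
(Museum, Museum): (10, 7) - no unilateral deviation beneficial
(Beach, Beach): (7, 10) - no unilateral deviation beneficial
Mixed NE: P1 plays Museum with p = 0.5882, P2 plays Museum with q = 0.4118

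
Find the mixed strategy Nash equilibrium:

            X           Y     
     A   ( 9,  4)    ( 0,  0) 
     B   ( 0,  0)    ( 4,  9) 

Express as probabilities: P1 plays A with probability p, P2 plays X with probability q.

p = 0.6923, q = 0.3077

Work:
Find probabilities that make opponent indifferent:
P2 chooses q to make P1 indifferent between A and B
P1 chooses p to make P2 indifferent between X and Y
Mixed NE: P1 plays (A: 0.6923, B: 0.3077), P2 plays (X: 0.3077, Y: 0.6923)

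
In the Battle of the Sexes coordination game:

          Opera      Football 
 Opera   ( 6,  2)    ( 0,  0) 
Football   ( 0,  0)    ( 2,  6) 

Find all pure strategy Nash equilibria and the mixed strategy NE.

Pure NE: (Opera, Opera) and (Football, Football); Mixed NE: p = 0.75, q = 0.25

Work:
Check pure NE:
(Opera, Opera): (6, 2) - no unilateral deviation beneficial
(Football, Football): (2, 6) - no unilateral deviation beneficial
Mixed NE: P1 plays Opera with p = 0.75, P2 plays Opera with q = 0.25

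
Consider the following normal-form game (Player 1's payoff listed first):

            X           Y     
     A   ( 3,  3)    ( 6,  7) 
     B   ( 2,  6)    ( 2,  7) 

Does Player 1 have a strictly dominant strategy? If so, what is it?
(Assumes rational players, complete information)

Yes, Player 1's strictly dominant strategy is A

Work:
A strategy strictly dominates another if it gives a strictly higher payoff against every opponent action. Compare each pair of P1's strategies column-by-column:
  A vs B: [3 vs 2, 6 vs 2] → A strictly dominates B
  B vs A: [2 vs 3, 2 vs 6] → B does not strictly dominate A (column X: 2 ≤ 3)
A strictly dominates every other strategy → strictly dominant.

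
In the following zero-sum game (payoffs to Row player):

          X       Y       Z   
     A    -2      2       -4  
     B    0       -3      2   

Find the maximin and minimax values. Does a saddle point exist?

Maximin = -3, Minimax = 0, Saddle: False

Work:
Row minimums: [-4, -3] → maximin = -3
Column maximums: [0, 2, 2] → minimax = 0
No saddle point (maximin ≠ minimax). Mixed strategy needed.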